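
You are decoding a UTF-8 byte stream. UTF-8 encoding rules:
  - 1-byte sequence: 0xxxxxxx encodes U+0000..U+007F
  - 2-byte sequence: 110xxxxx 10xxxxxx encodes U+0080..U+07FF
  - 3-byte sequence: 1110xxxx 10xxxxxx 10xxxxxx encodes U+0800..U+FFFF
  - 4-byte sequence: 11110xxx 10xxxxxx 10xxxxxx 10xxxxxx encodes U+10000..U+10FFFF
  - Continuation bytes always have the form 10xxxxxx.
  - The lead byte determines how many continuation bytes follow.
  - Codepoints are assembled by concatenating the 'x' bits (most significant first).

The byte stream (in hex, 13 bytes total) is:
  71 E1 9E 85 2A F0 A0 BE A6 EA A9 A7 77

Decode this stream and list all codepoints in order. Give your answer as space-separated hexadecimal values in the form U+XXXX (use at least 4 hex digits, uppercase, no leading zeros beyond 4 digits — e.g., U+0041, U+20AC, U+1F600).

Byte[0]=71: 1-byte ASCII. cp=U+0071
Byte[1]=E1: 3-byte lead, need 2 cont bytes. acc=0x1
Byte[2]=9E: continuation. acc=(acc<<6)|0x1E=0x5E
Byte[3]=85: continuation. acc=(acc<<6)|0x05=0x1785
Completed: cp=U+1785 (starts at byte 1)
Byte[4]=2A: 1-byte ASCII. cp=U+002A
Byte[5]=F0: 4-byte lead, need 3 cont bytes. acc=0x0
Byte[6]=A0: continuation. acc=(acc<<6)|0x20=0x20
Byte[7]=BE: continuation. acc=(acc<<6)|0x3E=0x83E
Byte[8]=A6: continuation. acc=(acc<<6)|0x26=0x20FA6
Completed: cp=U+20FA6 (starts at byte 5)
Byte[9]=EA: 3-byte lead, need 2 cont bytes. acc=0xA
Byte[10]=A9: continuation. acc=(acc<<6)|0x29=0x2A9
Byte[11]=A7: continuation. acc=(acc<<6)|0x27=0xAA67
Completed: cp=U+AA67 (starts at byte 9)
Byte[12]=77: 1-byte ASCII. cp=U+0077

Answer: U+0071 U+1785 U+002A U+20FA6 U+AA67 U+0077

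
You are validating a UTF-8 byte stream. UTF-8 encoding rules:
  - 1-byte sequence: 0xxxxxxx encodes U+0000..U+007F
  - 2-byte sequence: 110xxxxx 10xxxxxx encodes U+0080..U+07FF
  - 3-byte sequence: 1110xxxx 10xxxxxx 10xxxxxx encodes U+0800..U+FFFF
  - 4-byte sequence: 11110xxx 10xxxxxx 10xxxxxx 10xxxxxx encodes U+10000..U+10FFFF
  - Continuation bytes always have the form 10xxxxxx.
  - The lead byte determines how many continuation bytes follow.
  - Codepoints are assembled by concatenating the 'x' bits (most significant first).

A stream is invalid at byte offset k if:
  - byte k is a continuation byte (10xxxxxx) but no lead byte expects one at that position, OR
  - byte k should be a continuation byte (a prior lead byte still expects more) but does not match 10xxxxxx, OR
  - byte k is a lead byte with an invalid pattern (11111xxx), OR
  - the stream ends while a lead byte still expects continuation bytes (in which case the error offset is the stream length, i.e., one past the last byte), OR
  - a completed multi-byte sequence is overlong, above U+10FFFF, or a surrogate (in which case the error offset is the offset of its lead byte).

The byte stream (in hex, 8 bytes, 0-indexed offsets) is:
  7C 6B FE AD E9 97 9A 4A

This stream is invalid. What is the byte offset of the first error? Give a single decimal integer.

Answer: 2

Derivation:
Byte[0]=7C: 1-byte ASCII. cp=U+007C
Byte[1]=6B: 1-byte ASCII. cp=U+006B
Byte[2]=FE: INVALID lead byte (not 0xxx/110x/1110/11110)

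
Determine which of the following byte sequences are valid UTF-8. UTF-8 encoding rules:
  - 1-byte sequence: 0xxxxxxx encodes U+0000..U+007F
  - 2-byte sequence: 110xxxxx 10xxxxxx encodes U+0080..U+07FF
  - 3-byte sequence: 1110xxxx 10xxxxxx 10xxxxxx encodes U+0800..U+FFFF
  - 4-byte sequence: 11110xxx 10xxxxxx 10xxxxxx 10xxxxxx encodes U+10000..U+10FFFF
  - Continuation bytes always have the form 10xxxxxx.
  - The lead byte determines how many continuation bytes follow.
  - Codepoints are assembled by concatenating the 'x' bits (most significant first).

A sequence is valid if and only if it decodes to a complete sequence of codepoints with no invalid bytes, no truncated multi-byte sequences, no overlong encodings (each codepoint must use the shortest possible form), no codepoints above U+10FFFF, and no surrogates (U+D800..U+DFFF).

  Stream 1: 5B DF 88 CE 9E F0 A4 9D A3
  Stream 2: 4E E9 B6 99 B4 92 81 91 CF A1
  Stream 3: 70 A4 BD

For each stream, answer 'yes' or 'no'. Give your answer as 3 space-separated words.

Answer: yes no no

Derivation:
Stream 1: decodes cleanly. VALID
Stream 2: error at byte offset 4. INVALID
Stream 3: error at byte offset 1. INVALID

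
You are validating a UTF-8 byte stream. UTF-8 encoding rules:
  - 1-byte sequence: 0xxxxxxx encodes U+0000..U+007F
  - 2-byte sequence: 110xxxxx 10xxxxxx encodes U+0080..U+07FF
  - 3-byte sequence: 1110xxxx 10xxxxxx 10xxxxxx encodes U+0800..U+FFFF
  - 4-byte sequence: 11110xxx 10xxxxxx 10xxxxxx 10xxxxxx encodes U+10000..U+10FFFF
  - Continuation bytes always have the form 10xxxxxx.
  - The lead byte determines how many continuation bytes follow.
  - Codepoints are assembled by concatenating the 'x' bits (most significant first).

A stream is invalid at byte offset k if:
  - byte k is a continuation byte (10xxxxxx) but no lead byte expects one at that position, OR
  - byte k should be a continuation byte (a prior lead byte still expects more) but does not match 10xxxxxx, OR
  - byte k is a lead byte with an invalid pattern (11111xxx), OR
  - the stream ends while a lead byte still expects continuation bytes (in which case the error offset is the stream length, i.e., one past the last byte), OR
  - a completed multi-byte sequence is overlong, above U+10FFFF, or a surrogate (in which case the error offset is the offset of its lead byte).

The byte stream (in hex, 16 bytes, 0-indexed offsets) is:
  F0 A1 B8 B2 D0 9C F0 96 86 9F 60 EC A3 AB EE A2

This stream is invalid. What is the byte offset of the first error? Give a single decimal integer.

Byte[0]=F0: 4-byte lead, need 3 cont bytes. acc=0x0
Byte[1]=A1: continuation. acc=(acc<<6)|0x21=0x21
Byte[2]=B8: continuation. acc=(acc<<6)|0x38=0x878
Byte[3]=B2: continuation. acc=(acc<<6)|0x32=0x21E32
Completed: cp=U+21E32 (starts at byte 0)
Byte[4]=D0: 2-byte lead, need 1 cont bytes. acc=0x10
Byte[5]=9C: continuation. acc=(acc<<6)|0x1C=0x41C
Completed: cp=U+041C (starts at byte 4)
Byte[6]=F0: 4-byte lead, need 3 cont bytes. acc=0x0
Byte[7]=96: continuation. acc=(acc<<6)|0x16=0x16
Byte[8]=86: continuation. acc=(acc<<6)|0x06=0x586
Byte[9]=9F: continuation. acc=(acc<<6)|0x1F=0x1619F
Completed: cp=U+1619F (starts at byte 6)
Byte[10]=60: 1-byte ASCII. cp=U+0060
Byte[11]=EC: 3-byte lead, need 2 cont bytes. acc=0xC
Byte[12]=A3: continuation. acc=(acc<<6)|0x23=0x323
Byte[13]=AB: continuation. acc=(acc<<6)|0x2B=0xC8EB
Completed: cp=U+C8EB (starts at byte 11)
Byte[14]=EE: 3-byte lead, need 2 cont bytes. acc=0xE
Byte[15]=A2: continuation. acc=(acc<<6)|0x22=0x3A2
Byte[16]: stream ended, expected continuation. INVALID

Answer: 16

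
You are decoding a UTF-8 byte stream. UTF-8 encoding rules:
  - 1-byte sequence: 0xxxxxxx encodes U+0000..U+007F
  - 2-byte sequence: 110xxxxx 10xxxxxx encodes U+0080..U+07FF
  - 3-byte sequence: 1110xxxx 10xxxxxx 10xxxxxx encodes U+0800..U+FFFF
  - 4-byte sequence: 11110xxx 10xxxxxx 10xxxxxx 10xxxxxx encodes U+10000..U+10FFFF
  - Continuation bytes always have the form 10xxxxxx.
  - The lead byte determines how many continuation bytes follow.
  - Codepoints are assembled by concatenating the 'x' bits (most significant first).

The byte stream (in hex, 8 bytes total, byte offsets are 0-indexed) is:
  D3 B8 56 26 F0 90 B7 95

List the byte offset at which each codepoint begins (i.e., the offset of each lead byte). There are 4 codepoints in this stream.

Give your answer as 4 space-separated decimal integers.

Byte[0]=D3: 2-byte lead, need 1 cont bytes. acc=0x13
Byte[1]=B8: continuation. acc=(acc<<6)|0x38=0x4F8
Completed: cp=U+04F8 (starts at byte 0)
Byte[2]=56: 1-byte ASCII. cp=U+0056
Byte[3]=26: 1-byte ASCII. cp=U+0026
Byte[4]=F0: 4-byte lead, need 3 cont bytes. acc=0x0
Byte[5]=90: continuation. acc=(acc<<6)|0x10=0x10
Byte[6]=B7: continuation. acc=(acc<<6)|0x37=0x437
Byte[7]=95: continuation. acc=(acc<<6)|0x15=0x10DD5
Completed: cp=U+10DD5 (starts at byte 4)

Answer: 0 2 3 4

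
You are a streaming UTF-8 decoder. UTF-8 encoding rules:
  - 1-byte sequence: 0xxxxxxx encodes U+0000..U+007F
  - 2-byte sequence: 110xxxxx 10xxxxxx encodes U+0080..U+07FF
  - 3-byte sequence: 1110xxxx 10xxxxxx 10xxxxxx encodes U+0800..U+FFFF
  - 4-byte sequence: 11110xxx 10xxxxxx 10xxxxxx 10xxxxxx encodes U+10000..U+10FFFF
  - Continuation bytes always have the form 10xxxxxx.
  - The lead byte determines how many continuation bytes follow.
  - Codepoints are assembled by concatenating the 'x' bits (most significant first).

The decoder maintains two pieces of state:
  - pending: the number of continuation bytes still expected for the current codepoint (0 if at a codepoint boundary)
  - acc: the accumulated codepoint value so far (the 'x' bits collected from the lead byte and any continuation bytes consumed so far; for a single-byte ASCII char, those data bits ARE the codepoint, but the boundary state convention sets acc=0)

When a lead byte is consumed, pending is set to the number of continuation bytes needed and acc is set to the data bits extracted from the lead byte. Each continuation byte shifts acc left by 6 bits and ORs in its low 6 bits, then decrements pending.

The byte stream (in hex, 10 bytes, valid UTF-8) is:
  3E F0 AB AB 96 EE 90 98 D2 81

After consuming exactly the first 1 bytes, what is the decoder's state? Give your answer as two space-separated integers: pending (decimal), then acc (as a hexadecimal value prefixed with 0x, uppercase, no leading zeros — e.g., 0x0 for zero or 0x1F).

Byte[0]=3E: 1-byte. pending=0, acc=0x0

Answer: 0 0x0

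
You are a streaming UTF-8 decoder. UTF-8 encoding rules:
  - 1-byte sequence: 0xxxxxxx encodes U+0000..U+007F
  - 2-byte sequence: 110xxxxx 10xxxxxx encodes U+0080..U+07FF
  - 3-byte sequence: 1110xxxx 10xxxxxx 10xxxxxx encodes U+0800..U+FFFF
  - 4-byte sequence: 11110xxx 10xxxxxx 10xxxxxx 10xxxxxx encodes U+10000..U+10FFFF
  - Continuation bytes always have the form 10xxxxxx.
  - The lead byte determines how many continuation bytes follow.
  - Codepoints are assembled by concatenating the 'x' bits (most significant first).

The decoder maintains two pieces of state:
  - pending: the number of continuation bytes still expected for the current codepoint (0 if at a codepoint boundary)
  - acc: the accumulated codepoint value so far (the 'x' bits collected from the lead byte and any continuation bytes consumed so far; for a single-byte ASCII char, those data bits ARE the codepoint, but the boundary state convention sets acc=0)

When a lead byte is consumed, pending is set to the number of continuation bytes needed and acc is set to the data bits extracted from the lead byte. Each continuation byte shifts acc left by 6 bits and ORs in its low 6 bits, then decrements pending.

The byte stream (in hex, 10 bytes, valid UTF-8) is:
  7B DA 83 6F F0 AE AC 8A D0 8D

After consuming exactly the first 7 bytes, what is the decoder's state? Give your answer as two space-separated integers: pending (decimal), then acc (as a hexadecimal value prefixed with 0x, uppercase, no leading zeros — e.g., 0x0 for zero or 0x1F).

Byte[0]=7B: 1-byte. pending=0, acc=0x0
Byte[1]=DA: 2-byte lead. pending=1, acc=0x1A
Byte[2]=83: continuation. acc=(acc<<6)|0x03=0x683, pending=0
Byte[3]=6F: 1-byte. pending=0, acc=0x0
Byte[4]=F0: 4-byte lead. pending=3, acc=0x0
Byte[5]=AE: continuation. acc=(acc<<6)|0x2E=0x2E, pending=2
Byte[6]=AC: continuation. acc=(acc<<6)|0x2C=0xBAC, pending=1

Answer: 1 0xBAC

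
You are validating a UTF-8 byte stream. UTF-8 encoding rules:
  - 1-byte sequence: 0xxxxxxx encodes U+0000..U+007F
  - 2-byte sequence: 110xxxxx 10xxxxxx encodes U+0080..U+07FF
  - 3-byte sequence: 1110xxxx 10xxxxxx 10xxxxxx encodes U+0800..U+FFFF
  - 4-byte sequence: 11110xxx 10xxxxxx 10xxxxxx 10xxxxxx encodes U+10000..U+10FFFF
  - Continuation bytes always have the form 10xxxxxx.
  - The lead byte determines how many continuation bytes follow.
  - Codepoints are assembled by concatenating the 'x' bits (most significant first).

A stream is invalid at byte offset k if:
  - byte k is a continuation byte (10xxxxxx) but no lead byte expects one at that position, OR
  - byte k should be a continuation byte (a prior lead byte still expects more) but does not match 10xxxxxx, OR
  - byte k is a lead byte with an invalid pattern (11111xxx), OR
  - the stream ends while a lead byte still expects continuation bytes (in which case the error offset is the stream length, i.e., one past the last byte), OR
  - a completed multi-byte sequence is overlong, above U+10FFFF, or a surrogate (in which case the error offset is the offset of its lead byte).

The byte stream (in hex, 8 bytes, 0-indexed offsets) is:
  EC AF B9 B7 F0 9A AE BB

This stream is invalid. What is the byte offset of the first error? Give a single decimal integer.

Answer: 3

Derivation:
Byte[0]=EC: 3-byte lead, need 2 cont bytes. acc=0xC
Byte[1]=AF: continuation. acc=(acc<<6)|0x2F=0x32F
Byte[2]=B9: continuation. acc=(acc<<6)|0x39=0xCBF9
Completed: cp=U+CBF9 (starts at byte 0)
Byte[3]=B7: INVALID lead byte (not 0xxx/110x/1110/11110)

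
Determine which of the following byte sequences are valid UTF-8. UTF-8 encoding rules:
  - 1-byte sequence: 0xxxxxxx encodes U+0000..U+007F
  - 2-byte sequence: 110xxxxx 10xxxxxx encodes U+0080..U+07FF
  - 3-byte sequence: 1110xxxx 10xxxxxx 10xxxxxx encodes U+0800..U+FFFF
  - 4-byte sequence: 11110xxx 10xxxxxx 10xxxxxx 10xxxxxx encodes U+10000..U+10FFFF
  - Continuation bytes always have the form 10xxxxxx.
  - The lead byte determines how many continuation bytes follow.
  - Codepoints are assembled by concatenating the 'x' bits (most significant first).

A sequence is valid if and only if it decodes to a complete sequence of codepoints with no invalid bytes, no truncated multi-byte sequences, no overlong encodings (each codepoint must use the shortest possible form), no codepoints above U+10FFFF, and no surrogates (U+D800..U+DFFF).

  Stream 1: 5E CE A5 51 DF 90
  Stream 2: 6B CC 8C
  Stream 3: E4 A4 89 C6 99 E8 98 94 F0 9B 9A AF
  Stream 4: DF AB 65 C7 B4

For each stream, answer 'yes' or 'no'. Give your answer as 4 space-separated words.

Stream 1: decodes cleanly. VALID
Stream 2: decodes cleanly. VALID
Stream 3: decodes cleanly. VALID
Stream 4: decodes cleanly. VALID

Answer: yes yes yes yes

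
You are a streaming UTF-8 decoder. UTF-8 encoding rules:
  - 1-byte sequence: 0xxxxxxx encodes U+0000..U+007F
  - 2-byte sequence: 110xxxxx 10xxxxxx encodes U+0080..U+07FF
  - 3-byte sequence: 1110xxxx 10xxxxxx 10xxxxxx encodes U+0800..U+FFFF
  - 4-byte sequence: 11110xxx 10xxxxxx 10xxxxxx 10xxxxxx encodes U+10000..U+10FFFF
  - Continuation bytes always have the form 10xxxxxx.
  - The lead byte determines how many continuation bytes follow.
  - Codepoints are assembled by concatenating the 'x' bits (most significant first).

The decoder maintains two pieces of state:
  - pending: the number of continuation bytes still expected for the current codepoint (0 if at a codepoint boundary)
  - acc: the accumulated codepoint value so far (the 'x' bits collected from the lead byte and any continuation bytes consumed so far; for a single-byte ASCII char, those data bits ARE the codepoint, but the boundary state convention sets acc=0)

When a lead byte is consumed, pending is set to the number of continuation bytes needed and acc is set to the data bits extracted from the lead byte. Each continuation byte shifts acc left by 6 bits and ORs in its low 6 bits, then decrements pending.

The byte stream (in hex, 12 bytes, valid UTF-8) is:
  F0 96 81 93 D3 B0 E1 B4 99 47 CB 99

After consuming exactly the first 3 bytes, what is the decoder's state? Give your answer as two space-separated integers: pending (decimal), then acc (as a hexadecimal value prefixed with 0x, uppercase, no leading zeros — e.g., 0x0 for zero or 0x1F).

Answer: 1 0x581

Derivation:
Byte[0]=F0: 4-byte lead. pending=3, acc=0x0
Byte[1]=96: continuation. acc=(acc<<6)|0x16=0x16, pending=2
Byte[2]=81: continuation. acc=(acc<<6)|0x01=0x581, pending=1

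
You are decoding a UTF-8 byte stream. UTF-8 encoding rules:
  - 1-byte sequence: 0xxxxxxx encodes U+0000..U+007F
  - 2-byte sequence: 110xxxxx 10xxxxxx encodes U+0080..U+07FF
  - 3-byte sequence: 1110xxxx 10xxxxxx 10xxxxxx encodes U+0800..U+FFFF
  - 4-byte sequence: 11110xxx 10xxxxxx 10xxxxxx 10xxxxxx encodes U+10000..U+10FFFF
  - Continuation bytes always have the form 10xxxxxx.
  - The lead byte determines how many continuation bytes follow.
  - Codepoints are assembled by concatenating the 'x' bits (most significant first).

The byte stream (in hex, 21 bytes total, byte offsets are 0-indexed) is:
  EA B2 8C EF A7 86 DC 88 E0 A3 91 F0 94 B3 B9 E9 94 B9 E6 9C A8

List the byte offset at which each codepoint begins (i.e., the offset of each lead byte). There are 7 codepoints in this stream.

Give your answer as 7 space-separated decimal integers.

Answer: 0 3 6 8 11 15 18

Derivation:
Byte[0]=EA: 3-byte lead, need 2 cont bytes. acc=0xA
Byte[1]=B2: continuation. acc=(acc<<6)|0x32=0x2B2
Byte[2]=8C: continuation. acc=(acc<<6)|0x0C=0xAC8C
Completed: cp=U+AC8C (starts at byte 0)
Byte[3]=EF: 3-byte lead, need 2 cont bytes. acc=0xF
Byte[4]=A7: continuation. acc=(acc<<6)|0x27=0x3E7
Byte[5]=86: continuation. acc=(acc<<6)|0x06=0xF9C6
Completed: cp=U+F9C6 (starts at byte 3)
Byte[6]=DC: 2-byte lead, need 1 cont bytes. acc=0x1C
Byte[7]=88: continuation. acc=(acc<<6)|0x08=0x708
Completed: cp=U+0708 (starts at byte 6)
Byte[8]=E0: 3-byte lead, need 2 cont bytes. acc=0x0
Byte[9]=A3: continuation. acc=(acc<<6)|0x23=0x23
Byte[10]=91: continuation. acc=(acc<<6)|0x11=0x8D1
Completed: cp=U+08D1 (starts at byte 8)
Byte[11]=F0: 4-byte lead, need 3 cont bytes. acc=0x0
Byte[12]=94: continuation. acc=(acc<<6)|0x14=0x14
Byte[13]=B3: continuation. acc=(acc<<6)|0x33=0x533
Byte[14]=B9: continuation. acc=(acc<<6)|0x39=0x14CF9
Completed: cp=U+14CF9 (starts at byte 11)
Byte[15]=E9: 3-byte lead, need 2 cont bytes. acc=0x9
Byte[16]=94: continuation. acc=(acc<<6)|0x14=0x254
Byte[17]=B9: continuation. acc=(acc<<6)|0x39=0x9539
Completed: cp=U+9539 (starts at byte 15)
Byte[18]=E6: 3-byte lead, need 2 cont bytes. acc=0x6
Byte[19]=9C: continuation. acc=(acc<<6)|0x1C=0x19C
Byte[20]=A8: continuation. acc=(acc<<6)|0x28=0x6728
Completed: cp=U+6728 (starts at byte 18)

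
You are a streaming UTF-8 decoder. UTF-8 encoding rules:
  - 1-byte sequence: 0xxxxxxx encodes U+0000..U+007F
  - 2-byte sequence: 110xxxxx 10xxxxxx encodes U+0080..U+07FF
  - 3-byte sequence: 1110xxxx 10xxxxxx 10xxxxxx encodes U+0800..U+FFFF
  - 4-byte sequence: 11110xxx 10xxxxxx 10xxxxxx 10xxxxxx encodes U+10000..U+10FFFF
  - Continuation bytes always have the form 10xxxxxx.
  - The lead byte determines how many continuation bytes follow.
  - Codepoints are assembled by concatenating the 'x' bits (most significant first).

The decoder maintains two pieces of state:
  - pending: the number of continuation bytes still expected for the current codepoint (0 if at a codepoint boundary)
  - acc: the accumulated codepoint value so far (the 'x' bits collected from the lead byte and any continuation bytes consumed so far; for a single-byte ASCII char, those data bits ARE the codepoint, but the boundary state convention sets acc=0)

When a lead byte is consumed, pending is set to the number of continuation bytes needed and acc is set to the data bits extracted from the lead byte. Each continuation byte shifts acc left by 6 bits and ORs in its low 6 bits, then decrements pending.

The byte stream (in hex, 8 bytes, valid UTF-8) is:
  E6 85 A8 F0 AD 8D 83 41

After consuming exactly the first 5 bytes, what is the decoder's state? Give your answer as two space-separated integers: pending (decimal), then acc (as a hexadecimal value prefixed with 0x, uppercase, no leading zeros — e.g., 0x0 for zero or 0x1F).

Answer: 2 0x2D

Derivation:
Byte[0]=E6: 3-byte lead. pending=2, acc=0x6
Byte[1]=85: continuation. acc=(acc<<6)|0x05=0x185, pending=1
Byte[2]=A8: continuation. acc=(acc<<6)|0x28=0x6168, pending=0
Byte[3]=F0: 4-byte lead. pending=3, acc=0x0
Byte[4]=AD: continuation. acc=(acc<<6)|0x2D=0x2D, pending=2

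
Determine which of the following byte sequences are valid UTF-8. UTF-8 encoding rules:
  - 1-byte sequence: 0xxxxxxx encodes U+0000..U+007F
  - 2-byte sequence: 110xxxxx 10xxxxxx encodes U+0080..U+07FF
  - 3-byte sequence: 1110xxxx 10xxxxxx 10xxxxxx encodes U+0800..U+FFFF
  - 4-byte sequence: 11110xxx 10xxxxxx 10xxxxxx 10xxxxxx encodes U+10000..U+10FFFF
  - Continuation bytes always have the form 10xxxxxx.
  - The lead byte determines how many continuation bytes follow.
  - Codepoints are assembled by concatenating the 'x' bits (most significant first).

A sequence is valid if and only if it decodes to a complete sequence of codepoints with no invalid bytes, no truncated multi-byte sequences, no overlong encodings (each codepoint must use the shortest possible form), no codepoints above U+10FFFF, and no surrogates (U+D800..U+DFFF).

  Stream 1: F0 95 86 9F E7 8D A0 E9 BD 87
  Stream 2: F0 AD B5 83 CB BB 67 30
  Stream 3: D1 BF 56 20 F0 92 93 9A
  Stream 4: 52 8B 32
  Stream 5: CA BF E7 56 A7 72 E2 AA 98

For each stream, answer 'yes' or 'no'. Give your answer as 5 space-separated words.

Stream 1: decodes cleanly. VALID
Stream 2: decodes cleanly. VALID
Stream 3: decodes cleanly. VALID
Stream 4: error at byte offset 1. INVALID
Stream 5: error at byte offset 3. INVALID

Answer: yes yes yes no no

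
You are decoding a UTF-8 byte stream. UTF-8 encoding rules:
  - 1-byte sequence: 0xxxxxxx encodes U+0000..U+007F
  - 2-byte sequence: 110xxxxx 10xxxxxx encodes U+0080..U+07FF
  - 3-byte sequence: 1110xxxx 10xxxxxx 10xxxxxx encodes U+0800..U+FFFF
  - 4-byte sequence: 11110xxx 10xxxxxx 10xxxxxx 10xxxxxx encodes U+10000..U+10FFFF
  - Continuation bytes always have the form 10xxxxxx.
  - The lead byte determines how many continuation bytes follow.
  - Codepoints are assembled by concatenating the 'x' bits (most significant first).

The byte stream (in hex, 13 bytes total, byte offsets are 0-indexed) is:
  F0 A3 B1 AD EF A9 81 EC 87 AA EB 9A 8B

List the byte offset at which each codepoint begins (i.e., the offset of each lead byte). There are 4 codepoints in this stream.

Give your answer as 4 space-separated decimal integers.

Byte[0]=F0: 4-byte lead, need 3 cont bytes. acc=0x0
Byte[1]=A3: continuation. acc=(acc<<6)|0x23=0x23
Byte[2]=B1: continuation. acc=(acc<<6)|0x31=0x8F1
Byte[3]=AD: continuation. acc=(acc<<6)|0x2D=0x23C6D
Completed: cp=U+23C6D (starts at byte 0)
Byte[4]=EF: 3-byte lead, need 2 cont bytes. acc=0xF
Byte[5]=A9: continuation. acc=(acc<<6)|0x29=0x3E9
Byte[6]=81: continuation. acc=(acc<<6)|0x01=0xFA41
Completed: cp=U+FA41 (starts at byte 4)
Byte[7]=EC: 3-byte lead, need 2 cont bytes. acc=0xC
Byte[8]=87: continuation. acc=(acc<<6)|0x07=0x307
Byte[9]=AA: continuation. acc=(acc<<6)|0x2A=0xC1EA
Completed: cp=U+C1EA (starts at byte 7)
Byte[10]=EB: 3-byte lead, need 2 cont bytes. acc=0xB
Byte[11]=9A: continuation. acc=(acc<<6)|0x1A=0x2DA
Byte[12]=8B: continuation. acc=(acc<<6)|0x0B=0xB68B
Completed: cp=U+B68B (starts at byte 10)

Answer: 0 4 7 10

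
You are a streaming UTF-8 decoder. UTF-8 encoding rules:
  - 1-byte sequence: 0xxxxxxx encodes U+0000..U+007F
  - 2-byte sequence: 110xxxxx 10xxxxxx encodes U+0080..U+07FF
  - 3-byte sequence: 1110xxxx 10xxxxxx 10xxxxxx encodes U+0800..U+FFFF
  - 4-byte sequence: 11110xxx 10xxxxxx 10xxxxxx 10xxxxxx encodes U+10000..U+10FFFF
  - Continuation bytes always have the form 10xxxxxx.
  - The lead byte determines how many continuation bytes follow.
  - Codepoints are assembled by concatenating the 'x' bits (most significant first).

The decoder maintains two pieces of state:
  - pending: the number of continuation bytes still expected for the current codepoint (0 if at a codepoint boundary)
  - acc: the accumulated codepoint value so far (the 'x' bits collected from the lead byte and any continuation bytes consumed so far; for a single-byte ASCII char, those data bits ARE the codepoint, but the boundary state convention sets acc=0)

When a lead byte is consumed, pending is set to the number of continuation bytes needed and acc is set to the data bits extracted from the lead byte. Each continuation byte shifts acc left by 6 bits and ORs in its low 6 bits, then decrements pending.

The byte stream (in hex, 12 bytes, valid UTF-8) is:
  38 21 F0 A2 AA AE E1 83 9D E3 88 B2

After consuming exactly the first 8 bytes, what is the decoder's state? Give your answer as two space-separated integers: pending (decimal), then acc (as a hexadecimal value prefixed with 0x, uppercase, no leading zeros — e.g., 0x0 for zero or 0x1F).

Byte[0]=38: 1-byte. pending=0, acc=0x0
Byte[1]=21: 1-byte. pending=0, acc=0x0
Byte[2]=F0: 4-byte lead. pending=3, acc=0x0
Byte[3]=A2: continuation. acc=(acc<<6)|0x22=0x22, pending=2
Byte[4]=AA: continuation. acc=(acc<<6)|0x2A=0x8AA, pending=1
Byte[5]=AE: continuation. acc=(acc<<6)|0x2E=0x22AAE, pending=0
Byte[6]=E1: 3-byte lead. pending=2, acc=0x1
Byte[7]=83: continuation. acc=(acc<<6)|0x03=0x43, pending=1

Answer: 1 0x43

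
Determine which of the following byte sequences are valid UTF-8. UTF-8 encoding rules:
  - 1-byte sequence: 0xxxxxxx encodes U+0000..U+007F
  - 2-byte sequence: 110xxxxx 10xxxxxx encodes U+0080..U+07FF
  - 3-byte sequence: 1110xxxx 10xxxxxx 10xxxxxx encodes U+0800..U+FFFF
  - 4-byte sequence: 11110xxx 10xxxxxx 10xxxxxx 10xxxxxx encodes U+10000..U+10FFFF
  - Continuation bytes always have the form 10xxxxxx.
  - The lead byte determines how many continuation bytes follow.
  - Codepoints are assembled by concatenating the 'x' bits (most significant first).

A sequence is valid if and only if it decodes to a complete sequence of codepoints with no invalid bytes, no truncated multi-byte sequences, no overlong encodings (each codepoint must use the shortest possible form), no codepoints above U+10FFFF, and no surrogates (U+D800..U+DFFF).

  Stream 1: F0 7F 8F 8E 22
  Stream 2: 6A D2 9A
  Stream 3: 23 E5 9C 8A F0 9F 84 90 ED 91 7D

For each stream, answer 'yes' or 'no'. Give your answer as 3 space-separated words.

Answer: no yes no

Derivation:
Stream 1: error at byte offset 1. INVALID
Stream 2: decodes cleanly. VALID
Stream 3: error at byte offset 10. INVALID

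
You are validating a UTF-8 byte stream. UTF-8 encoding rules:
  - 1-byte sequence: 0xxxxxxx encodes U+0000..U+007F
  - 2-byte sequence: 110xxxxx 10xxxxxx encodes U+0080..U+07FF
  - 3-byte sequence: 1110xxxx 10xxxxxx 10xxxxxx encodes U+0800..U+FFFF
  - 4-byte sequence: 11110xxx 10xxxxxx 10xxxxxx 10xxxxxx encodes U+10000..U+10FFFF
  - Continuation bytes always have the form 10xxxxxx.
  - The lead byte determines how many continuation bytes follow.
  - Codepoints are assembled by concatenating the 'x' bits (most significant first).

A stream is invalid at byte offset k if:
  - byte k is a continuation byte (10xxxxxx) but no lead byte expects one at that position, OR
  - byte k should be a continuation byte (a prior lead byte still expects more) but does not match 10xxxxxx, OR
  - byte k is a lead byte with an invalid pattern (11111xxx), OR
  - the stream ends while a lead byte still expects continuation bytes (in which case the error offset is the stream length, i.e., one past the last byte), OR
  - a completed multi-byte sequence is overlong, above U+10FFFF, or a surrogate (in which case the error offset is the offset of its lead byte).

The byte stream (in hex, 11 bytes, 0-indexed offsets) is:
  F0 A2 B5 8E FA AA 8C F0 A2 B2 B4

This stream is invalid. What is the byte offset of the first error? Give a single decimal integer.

Answer: 4

Derivation:
Byte[0]=F0: 4-byte lead, need 3 cont bytes. acc=0x0
Byte[1]=A2: continuation. acc=(acc<<6)|0x22=0x22
Byte[2]=B5: continuation. acc=(acc<<6)|0x35=0x8B5
Byte[3]=8E: continuation. acc=(acc<<6)|0x0E=0x22D4E
Completed: cp=U+22D4E (starts at byte 0)
Byte[4]=FA: INVALID lead byte (not 0xxx/110x/1110/11110)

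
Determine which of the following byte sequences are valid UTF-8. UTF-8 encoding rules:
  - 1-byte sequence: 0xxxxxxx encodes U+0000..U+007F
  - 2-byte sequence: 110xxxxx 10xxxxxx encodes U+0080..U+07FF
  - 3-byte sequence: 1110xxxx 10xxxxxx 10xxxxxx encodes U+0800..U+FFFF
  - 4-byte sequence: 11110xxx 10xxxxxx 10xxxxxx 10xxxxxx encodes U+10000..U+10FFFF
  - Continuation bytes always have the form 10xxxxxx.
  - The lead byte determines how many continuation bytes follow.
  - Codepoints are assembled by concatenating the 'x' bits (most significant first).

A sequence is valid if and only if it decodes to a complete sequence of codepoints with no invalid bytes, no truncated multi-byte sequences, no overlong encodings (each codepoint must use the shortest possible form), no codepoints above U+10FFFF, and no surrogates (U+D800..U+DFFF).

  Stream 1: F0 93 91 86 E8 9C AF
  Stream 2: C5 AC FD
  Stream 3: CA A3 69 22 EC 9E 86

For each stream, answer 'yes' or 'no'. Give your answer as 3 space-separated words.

Answer: yes no yes

Derivation:
Stream 1: decodes cleanly. VALID
Stream 2: error at byte offset 2. INVALID
Stream 3: decodes cleanly. VALID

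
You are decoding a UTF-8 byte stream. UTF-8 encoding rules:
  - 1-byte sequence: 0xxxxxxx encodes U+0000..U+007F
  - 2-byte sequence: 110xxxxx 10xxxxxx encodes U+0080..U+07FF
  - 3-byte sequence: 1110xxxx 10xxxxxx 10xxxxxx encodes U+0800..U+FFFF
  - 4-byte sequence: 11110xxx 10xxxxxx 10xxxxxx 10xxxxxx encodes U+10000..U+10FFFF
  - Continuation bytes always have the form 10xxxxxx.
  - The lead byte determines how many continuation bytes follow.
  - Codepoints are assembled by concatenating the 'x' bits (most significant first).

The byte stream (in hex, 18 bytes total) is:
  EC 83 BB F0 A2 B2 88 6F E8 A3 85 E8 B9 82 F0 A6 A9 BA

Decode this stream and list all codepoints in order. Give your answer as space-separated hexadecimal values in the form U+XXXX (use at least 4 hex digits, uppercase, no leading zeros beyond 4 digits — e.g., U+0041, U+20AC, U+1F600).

Byte[0]=EC: 3-byte lead, need 2 cont bytes. acc=0xC
Byte[1]=83: continuation. acc=(acc<<6)|0x03=0x303
Byte[2]=BB: continuation. acc=(acc<<6)|0x3B=0xC0FB
Completed: cp=U+C0FB (starts at byte 0)
Byte[3]=F0: 4-byte lead, need 3 cont bytes. acc=0x0
Byte[4]=A2: continuation. acc=(acc<<6)|0x22=0x22
Byte[5]=B2: continuation. acc=(acc<<6)|0x32=0x8B2
Byte[6]=88: continuation. acc=(acc<<6)|0x08=0x22C88
Completed: cp=U+22C88 (starts at byte 3)
Byte[7]=6F: 1-byte ASCII. cp=U+006F
Byte[8]=E8: 3-byte lead, need 2 cont bytes. acc=0x8
Byte[9]=A3: continuation. acc=(acc<<6)|0x23=0x223
Byte[10]=85: continuation. acc=(acc<<6)|0x05=0x88C5
Completed: cp=U+88C5 (starts at byte 8)
Byte[11]=E8: 3-byte lead, need 2 cont bytes. acc=0x8
Byte[12]=B9: continuation. acc=(acc<<6)|0x39=0x239
Byte[13]=82: continuation. acc=(acc<<6)|0x02=0x8E42
Completed: cp=U+8E42 (starts at byte 11)
Byte[14]=F0: 4-byte lead, need 3 cont bytes. acc=0x0
Byte[15]=A6: continuation. acc=(acc<<6)|0x26=0x26
Byte[16]=A9: continuation. acc=(acc<<6)|0x29=0x9A9
Byte[17]=BA: continuation. acc=(acc<<6)|0x3A=0x26A7A
Completed: cp=U+26A7A (starts at byte 14)

Answer: U+C0FB U+22C88 U+006F U+88C5 U+8E42 U+26A7A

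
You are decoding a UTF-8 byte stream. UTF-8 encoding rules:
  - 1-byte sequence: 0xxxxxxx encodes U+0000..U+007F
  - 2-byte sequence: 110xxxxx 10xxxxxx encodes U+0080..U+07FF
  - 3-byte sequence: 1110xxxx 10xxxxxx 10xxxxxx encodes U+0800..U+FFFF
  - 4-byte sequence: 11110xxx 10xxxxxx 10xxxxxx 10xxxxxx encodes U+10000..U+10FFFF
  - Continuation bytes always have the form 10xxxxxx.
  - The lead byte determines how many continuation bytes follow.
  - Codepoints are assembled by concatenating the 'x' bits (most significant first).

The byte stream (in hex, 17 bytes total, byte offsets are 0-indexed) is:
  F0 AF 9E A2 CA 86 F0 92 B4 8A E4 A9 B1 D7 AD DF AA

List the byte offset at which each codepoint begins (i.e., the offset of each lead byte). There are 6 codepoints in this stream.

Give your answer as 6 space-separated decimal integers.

Byte[0]=F0: 4-byte lead, need 3 cont bytes. acc=0x0
Byte[1]=AF: continuation. acc=(acc<<6)|0x2F=0x2F
Byte[2]=9E: continuation. acc=(acc<<6)|0x1E=0xBDE
Byte[3]=A2: continuation. acc=(acc<<6)|0x22=0x2F7A2
Completed: cp=U+2F7A2 (starts at byte 0)
Byte[4]=CA: 2-byte lead, need 1 cont bytes. acc=0xA
Byte[5]=86: continuation. acc=(acc<<6)|0x06=0x286
Completed: cp=U+0286 (starts at byte 4)
Byte[6]=F0: 4-byte lead, need 3 cont bytes. acc=0x0
Byte[7]=92: continuation. acc=(acc<<6)|0x12=0x12
Byte[8]=B4: continuation. acc=(acc<<6)|0x34=0x4B4
Byte[9]=8A: continuation. acc=(acc<<6)|0x0A=0x12D0A
Completed: cp=U+12D0A (starts at byte 6)
Byte[10]=E4: 3-byte lead, need 2 cont bytes. acc=0x4
Byte[11]=A9: continuation. acc=(acc<<6)|0x29=0x129
Byte[12]=B1: continuation. acc=(acc<<6)|0x31=0x4A71
Completed: cp=U+4A71 (starts at byte 10)
Byte[13]=D7: 2-byte lead, need 1 cont bytes. acc=0x17
Byte[14]=AD: continuation. acc=(acc<<6)|0x2D=0x5ED
Completed: cp=U+05ED (starts at byte 13)
Byte[15]=DF: 2-byte lead, need 1 cont bytes. acc=0x1F
Byte[16]=AA: continuation. acc=(acc<<6)|0x2A=0x7EA
Completed: cp=U+07EA (starts at byte 15)

Answer: 0 4 6 10 13 15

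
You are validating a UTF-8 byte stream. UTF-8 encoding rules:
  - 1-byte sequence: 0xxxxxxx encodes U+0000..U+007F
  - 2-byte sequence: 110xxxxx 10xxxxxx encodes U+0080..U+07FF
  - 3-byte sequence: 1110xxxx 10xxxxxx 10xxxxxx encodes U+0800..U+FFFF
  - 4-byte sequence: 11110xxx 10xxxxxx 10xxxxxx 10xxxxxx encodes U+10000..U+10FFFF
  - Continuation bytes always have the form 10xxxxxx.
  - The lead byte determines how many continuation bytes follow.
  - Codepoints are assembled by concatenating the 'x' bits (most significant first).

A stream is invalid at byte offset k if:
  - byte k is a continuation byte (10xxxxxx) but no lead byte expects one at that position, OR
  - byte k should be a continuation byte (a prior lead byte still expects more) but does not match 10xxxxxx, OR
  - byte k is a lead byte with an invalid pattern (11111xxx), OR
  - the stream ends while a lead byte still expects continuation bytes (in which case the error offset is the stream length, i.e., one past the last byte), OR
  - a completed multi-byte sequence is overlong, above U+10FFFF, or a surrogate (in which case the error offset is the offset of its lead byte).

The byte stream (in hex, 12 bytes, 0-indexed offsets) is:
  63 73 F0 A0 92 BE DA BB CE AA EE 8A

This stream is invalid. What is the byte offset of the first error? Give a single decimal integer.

Byte[0]=63: 1-byte ASCII. cp=U+0063
Byte[1]=73: 1-byte ASCII. cp=U+0073
Byte[2]=F0: 4-byte lead, need 3 cont bytes. acc=0x0
Byte[3]=A0: continuation. acc=(acc<<6)|0x20=0x20
Byte[4]=92: continuation. acc=(acc<<6)|0x12=0x812
Byte[5]=BE: continuation. acc=(acc<<6)|0x3E=0x204BE
Completed: cp=U+204BE (starts at byte 2)
Byte[6]=DA: 2-byte lead, need 1 cont bytes. acc=0x1A
Byte[7]=BB: continuation. acc=(acc<<6)|0x3B=0x6BB
Completed: cp=U+06BB (starts at byte 6)
Byte[8]=CE: 2-byte lead, need 1 cont bytes. acc=0xE
Byte[9]=AA: continuation. acc=(acc<<6)|0x2A=0x3AA
Completed: cp=U+03AA (starts at byte 8)
Byte[10]=EE: 3-byte lead, need 2 cont bytes. acc=0xE
Byte[11]=8A: continuation. acc=(acc<<6)|0x0A=0x38A
Byte[12]: stream ended, expected continuation. INVALID

Answer: 12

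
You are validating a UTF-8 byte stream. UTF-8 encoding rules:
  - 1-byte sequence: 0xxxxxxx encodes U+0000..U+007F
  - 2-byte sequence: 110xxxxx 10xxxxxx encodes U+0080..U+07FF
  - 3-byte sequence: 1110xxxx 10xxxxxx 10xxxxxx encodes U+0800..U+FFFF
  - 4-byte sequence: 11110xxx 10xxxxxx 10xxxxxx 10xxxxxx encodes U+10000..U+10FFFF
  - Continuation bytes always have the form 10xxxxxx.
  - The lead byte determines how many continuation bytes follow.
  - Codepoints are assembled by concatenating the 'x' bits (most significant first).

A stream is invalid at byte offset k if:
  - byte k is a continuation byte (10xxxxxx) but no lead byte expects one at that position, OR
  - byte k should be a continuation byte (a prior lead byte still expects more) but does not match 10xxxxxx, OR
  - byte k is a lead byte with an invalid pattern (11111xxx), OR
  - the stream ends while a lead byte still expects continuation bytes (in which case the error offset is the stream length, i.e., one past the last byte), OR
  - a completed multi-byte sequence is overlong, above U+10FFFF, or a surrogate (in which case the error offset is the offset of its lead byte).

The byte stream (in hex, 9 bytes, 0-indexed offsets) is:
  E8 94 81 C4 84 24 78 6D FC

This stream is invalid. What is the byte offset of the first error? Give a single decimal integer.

Answer: 8

Derivation:
Byte[0]=E8: 3-byte lead, need 2 cont bytes. acc=0x8
Byte[1]=94: continuation. acc=(acc<<6)|0x14=0x214
Byte[2]=81: continuation. acc=(acc<<6)|0x01=0x8501
Completed: cp=U+8501 (starts at byte 0)
Byte[3]=C4: 2-byte lead, need 1 cont bytes. acc=0x4
Byte[4]=84: continuation. acc=(acc<<6)|0x04=0x104
Completed: cp=U+0104 (starts at byte 3)
Byte[5]=24: 1-byte ASCII. cp=U+0024
Byte[6]=78: 1-byte ASCII. cp=U+0078
Byte[7]=6D: 1-byte ASCII. cp=U+006D
Byte[8]=FC: INVALID lead byte (not 0xxx/110x/1110/11110)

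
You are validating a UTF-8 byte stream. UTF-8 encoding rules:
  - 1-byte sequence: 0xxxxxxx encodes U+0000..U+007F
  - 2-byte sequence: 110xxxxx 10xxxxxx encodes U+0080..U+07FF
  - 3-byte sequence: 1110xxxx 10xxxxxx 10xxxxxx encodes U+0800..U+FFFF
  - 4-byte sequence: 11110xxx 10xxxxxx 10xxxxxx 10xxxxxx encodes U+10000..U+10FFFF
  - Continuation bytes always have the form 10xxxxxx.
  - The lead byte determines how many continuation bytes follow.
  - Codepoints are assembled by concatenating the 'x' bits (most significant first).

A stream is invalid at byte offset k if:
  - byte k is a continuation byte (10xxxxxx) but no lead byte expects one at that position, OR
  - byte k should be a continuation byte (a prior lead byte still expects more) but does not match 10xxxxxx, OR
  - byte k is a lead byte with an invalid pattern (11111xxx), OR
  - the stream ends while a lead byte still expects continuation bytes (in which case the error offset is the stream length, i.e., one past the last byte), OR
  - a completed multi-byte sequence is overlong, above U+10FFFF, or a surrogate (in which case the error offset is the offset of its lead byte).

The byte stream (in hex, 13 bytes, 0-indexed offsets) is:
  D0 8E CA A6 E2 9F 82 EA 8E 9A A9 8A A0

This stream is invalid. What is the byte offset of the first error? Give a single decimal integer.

Answer: 10

Derivation:
Byte[0]=D0: 2-byte lead, need 1 cont bytes. acc=0x10
Byte[1]=8E: continuation. acc=(acc<<6)|0x0E=0x40E
Completed: cp=U+040E (starts at byte 0)
Byte[2]=CA: 2-byte lead, need 1 cont bytes. acc=0xA
Byte[3]=A6: continuation. acc=(acc<<6)|0x26=0x2A6
Completed: cp=U+02A6 (starts at byte 2)
Byte[4]=E2: 3-byte lead, need 2 cont bytes. acc=0x2
Byte[5]=9F: continuation. acc=(acc<<6)|0x1F=0x9F
Byte[6]=82: continuation. acc=(acc<<6)|0x02=0x27C2
Completed: cp=U+27C2 (starts at byte 4)
Byte[7]=EA: 3-byte lead, need 2 cont bytes. acc=0xA
Byte[8]=8E: continuation. acc=(acc<<6)|0x0E=0x28E
Byte[9]=9A: continuation. acc=(acc<<6)|0x1A=0xA39A
Completed: cp=U+A39A (starts at byte 7)
Byte[10]=A9: INVALID lead byte (not 0xxx/110x/1110/11110)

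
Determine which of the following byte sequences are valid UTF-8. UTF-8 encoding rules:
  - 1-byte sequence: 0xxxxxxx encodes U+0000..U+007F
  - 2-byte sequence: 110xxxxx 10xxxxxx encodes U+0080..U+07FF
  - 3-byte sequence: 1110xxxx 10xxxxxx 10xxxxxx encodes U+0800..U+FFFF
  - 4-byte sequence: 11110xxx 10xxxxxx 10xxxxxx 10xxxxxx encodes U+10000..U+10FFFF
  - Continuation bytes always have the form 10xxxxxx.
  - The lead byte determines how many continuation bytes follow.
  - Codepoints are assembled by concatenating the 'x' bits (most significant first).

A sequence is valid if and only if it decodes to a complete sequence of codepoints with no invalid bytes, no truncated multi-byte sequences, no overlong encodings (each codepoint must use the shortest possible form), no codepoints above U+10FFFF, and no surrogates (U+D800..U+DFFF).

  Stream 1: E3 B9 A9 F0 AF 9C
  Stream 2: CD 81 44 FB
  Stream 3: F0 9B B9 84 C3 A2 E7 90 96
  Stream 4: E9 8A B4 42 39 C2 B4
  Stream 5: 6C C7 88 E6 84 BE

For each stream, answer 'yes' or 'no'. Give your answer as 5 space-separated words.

Answer: no no yes yes yes

Derivation:
Stream 1: error at byte offset 6. INVALID
Stream 2: error at byte offset 3. INVALID
Stream 3: decodes cleanly. VALID
Stream 4: decodes cleanly. VALID
Stream 5: decodes cleanly. VALID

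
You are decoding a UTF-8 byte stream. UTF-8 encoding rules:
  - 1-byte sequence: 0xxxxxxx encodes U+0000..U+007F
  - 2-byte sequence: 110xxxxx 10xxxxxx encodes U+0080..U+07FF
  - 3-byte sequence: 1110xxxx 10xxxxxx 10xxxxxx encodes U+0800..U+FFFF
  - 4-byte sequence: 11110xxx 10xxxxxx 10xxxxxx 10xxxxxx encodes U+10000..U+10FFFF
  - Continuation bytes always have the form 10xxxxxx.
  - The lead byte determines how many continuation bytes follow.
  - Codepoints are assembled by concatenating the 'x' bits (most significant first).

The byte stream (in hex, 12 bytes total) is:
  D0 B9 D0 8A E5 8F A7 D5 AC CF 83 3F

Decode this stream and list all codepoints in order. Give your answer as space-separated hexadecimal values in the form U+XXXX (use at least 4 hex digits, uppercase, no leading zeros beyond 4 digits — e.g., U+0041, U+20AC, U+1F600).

Byte[0]=D0: 2-byte lead, need 1 cont bytes. acc=0x10
Byte[1]=B9: continuation. acc=(acc<<6)|0x39=0x439
Completed: cp=U+0439 (starts at byte 0)
Byte[2]=D0: 2-byte lead, need 1 cont bytes. acc=0x10
Byte[3]=8A: continuation. acc=(acc<<6)|0x0A=0x40A
Completed: cp=U+040A (starts at byte 2)
Byte[4]=E5: 3-byte lead, need 2 cont bytes. acc=0x5
Byte[5]=8F: continuation. acc=(acc<<6)|0x0F=0x14F
Byte[6]=A7: continuation. acc=(acc<<6)|0x27=0x53E7
Completed: cp=U+53E7 (starts at byte 4)
Byte[7]=D5: 2-byte lead, need 1 cont bytes. acc=0x15
Byte[8]=AC: continuation. acc=(acc<<6)|0x2C=0x56C
Completed: cp=U+056C (starts at byte 7)
Byte[9]=CF: 2-byte lead, need 1 cont bytes. acc=0xF
Byte[10]=83: continuation. acc=(acc<<6)|0x03=0x3C3
Completed: cp=U+03C3 (starts at byte 9)
Byte[11]=3F: 1-byte ASCII. cp=U+003F

Answer: U+0439 U+040A U+53E7 U+056C U+03C3 U+003F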